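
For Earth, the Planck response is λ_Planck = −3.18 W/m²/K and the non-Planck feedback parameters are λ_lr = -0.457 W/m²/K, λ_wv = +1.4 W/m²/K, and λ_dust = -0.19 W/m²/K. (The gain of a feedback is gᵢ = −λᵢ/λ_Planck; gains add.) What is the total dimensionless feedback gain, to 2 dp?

0.24

Convert to gains: g_lr = -0.457/3.18 = -0.1437; g_wv = 1.4/3.18 = 0.4403; g_dust = -0.19/3.18 = -0.05975.
Total gain g = 0.23685.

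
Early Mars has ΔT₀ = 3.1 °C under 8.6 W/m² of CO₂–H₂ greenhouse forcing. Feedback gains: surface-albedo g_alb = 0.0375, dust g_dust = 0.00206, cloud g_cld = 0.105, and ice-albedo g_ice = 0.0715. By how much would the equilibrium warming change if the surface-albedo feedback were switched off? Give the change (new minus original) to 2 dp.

-0.18 °C

Original: g = 0.21606, ΔT = 3.1/(1−0.21606) = 3.9544 °C.
Without surface-albedo: g' = 0.17856, ΔT' = 3.1/(1−0.17856) = 3.7739 °C.
Change = 3.7739 − 3.9544 = -0.18 °C.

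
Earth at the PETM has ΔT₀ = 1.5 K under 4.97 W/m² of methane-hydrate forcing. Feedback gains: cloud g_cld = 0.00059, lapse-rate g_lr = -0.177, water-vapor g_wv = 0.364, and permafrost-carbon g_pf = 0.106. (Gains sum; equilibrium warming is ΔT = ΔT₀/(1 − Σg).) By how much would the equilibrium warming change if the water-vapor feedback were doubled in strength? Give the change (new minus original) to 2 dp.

2.26 K

Original: g = 0.29359, ΔT = 1.5/(1−0.29359) = 2.1234 K.
With doubled water-vapor: g' = 0.65759, ΔT' = 1.5/(1−0.65759) = 4.3807 K.
Change = 4.3807 − 2.1234 = 2.26 K.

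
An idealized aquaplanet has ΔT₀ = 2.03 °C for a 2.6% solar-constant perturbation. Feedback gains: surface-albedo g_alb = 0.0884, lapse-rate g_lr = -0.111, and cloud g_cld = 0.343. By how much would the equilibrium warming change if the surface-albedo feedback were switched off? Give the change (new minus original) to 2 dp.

-0.34 °C

Original: g = 0.3204, ΔT = 2.03/(1−0.3204) = 2.9871 °C.
Without surface-albedo: g' = 0.232, ΔT' = 2.03/(1−0.232) = 2.6432 °C.
Change = 2.6432 − 2.9871 = -0.34 °C.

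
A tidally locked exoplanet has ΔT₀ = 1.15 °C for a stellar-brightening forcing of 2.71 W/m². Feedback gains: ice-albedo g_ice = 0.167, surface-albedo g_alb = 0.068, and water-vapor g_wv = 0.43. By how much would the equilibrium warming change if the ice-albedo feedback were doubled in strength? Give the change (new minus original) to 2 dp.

Original: g = 0.665, ΔT = 1.15/(1−0.665) = 3.4328 °C.
With doubled ice-albedo: g' = 0.832, ΔT' = 1.15/(1−0.832) = 6.8452 °C.
Change = 6.8452 − 3.4328 = 3.41 °C.

3.41 °C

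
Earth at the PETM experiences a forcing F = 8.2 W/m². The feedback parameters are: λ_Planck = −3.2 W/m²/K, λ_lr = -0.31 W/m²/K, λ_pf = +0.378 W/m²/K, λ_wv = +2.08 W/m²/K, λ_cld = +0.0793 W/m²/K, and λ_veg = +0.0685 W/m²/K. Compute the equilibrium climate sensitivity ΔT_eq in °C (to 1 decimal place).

Net feedback parameter λ = (−3.2) + (-0.31) + (+0.378) + (+2.08) + (+0.0793) + (+0.0685) = -0.9042 W/m²/K.
ΔT = −F/λ = −8.2/(-0.9042) = 9.1 °C.

9.1 °C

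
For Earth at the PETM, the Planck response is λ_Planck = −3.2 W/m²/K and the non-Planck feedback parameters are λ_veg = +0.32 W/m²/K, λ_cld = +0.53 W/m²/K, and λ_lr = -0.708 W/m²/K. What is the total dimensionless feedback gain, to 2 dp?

Convert to gains: g_veg = 0.32/3.2 = 0.1; g_cld = 0.53/3.2 = 0.1656; g_lr = -0.708/3.2 = -0.2212.
Total gain g = 0.0444.

0.04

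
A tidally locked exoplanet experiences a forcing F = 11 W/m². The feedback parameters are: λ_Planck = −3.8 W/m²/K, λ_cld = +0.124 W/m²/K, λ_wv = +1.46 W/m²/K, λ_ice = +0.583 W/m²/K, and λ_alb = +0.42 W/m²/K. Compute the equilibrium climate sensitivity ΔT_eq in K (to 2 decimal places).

Net feedback parameter λ = (−3.8) + (+0.124) + (+1.46) + (+0.583) + (+0.42) = -1.213 W/m²/K.
ΔT = −F/λ = −11/(-1.213) = 9.07 K.

9.07 K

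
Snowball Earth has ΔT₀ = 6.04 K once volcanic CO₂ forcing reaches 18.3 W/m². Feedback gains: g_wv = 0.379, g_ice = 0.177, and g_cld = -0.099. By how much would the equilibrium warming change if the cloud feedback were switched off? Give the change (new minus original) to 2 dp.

Original: g = 0.457, ΔT = 6.04/(1−0.457) = 11.1234 K.
Without cloud: g' = 0.556, ΔT' = 6.04/(1−0.556) = 13.6036 K.
Change = 13.6036 − 11.1234 = 2.48 K.

2.48 K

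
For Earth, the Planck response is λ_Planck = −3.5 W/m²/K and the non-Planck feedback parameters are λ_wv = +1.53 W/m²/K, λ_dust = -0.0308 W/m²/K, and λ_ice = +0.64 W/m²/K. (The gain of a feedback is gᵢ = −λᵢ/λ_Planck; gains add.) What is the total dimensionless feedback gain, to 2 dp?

Convert to gains: g_wv = 1.53/3.5 = 0.4371; g_dust = -0.0308/3.5 = -0.0088; g_ice = 0.64/3.5 = 0.1829.
Total gain g = 0.6112.

0.61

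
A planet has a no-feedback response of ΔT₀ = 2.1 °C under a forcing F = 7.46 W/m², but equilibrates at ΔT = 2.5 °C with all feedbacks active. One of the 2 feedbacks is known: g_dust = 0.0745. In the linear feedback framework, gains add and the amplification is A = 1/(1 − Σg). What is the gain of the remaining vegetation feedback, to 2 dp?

Amplification A = ΔT/ΔT₀ = 2.5/2.1 = 1.19.
Total gain g = 1 − 1/A = 1 − 1/1.19 = 0.1597.
The known gain is 0.0745.
g_veg = 0.1597 − 0.0745 = 0.09.

0.09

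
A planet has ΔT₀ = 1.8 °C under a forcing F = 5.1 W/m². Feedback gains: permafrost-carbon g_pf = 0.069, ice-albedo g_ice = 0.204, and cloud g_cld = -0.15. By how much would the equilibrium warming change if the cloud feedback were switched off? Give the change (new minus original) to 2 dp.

Original: g = 0.123, ΔT = 1.8/(1−0.123) = 2.0525 °C.
Without cloud: g' = 0.273, ΔT' = 1.8/(1−0.273) = 2.4759 °C.
Change = 2.4759 − 2.0525 = 0.42 °C.

0.42 °C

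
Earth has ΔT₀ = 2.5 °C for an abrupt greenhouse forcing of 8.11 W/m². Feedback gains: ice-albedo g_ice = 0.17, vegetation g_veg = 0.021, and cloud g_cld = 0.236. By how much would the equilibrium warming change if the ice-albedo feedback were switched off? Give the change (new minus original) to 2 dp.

Original: g = 0.427, ΔT = 2.5/(1−0.427) = 4.3630 °C.
Without ice-albedo: g' = 0.257, ΔT' = 2.5/(1−0.257) = 3.3647 °C.
Change = 3.3647 − 4.3630 = -1.00 °C.

-1.00 °C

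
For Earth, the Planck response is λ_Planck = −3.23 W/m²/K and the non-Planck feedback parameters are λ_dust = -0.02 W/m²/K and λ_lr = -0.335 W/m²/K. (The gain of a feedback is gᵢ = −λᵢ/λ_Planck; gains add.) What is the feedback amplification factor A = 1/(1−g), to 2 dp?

Convert to gains: g_dust = -0.02/3.23 = -0.006192; g_lr = -0.335/3.23 = -0.1037.
Total gain g = -0.109892.
A = 1/(1 + 0.109892) = 0.90.

0.90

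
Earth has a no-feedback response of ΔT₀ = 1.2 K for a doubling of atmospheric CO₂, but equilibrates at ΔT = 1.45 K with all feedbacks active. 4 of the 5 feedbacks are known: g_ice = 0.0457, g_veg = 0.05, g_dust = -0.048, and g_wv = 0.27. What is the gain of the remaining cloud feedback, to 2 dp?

-0.15

Amplification A = ΔT/ΔT₀ = 1.45/1.2 = 1.208.
Total gain g = 1 − 1/A = 1 − 1/1.208 = 0.1722.
Known gains sum to 0.0457 + 0.05 − 0.048 + 0.27 = 0.3177.
g_cld = 0.1722 − 0.3177 = -0.15.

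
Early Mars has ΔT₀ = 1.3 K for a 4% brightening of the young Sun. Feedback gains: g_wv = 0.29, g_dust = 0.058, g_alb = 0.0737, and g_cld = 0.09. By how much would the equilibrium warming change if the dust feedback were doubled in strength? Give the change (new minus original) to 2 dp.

0.36 K

Original: g = 0.5117, ΔT = 1.3/(1−0.5117) = 2.6623 K.
With doubled dust: g' = 0.5697, ΔT' = 1.3/(1−0.5697) = 3.0211 K.
Change = 3.0211 − 2.6623 = 0.36 K.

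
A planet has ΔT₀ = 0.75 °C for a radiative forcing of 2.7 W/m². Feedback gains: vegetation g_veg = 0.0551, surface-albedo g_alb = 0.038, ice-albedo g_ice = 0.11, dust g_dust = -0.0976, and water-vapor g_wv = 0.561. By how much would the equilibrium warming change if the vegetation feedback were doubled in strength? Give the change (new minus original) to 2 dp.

0.45 °C

Original: g = 0.6665, ΔT = 0.75/(1−0.6665) = 2.2489 °C.
With doubled vegetation: g' = 0.7216, ΔT' = 0.75/(1−0.7216) = 2.6940 °C.
Change = 2.6940 − 2.2489 = 0.45 °C.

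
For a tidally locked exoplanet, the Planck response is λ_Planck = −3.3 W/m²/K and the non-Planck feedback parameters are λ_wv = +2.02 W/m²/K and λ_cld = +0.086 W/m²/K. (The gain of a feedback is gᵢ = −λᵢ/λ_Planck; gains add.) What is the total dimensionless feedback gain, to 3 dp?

Convert to gains: g_wv = 2.02/3.3 = 0.6121; g_cld = 0.086/3.3 = 0.02606.
Total gain g = 0.63816.

0.638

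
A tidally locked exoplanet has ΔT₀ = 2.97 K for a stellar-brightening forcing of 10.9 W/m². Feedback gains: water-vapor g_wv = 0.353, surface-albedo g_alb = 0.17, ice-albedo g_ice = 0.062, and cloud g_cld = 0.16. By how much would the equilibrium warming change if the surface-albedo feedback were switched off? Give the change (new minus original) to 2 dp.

-4.66 K

Original: g = 0.745, ΔT = 2.97/(1−0.745) = 11.6471 K.
Without surface-albedo: g' = 0.575, ΔT' = 2.97/(1−0.575) = 6.9882 K.
Change = 6.9882 − 11.6471 = -4.66 K.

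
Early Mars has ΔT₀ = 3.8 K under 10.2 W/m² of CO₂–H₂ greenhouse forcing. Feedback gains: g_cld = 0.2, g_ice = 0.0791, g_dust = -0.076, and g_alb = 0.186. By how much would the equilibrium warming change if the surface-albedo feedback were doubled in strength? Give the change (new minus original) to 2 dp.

2.72 K

Original: g = 0.3891, ΔT = 3.8/(1−0.3891) = 6.2203 K.
With doubled surface-albedo: g' = 0.5751, ΔT' = 3.8/(1−0.5751) = 8.9433 K.
Change = 8.9433 − 6.2203 = 2.72 K.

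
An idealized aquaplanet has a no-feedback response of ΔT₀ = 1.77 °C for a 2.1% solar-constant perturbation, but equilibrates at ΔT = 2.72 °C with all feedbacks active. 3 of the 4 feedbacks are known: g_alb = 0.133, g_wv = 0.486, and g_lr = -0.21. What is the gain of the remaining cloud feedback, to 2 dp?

Amplification A = ΔT/ΔT₀ = 2.72/1.77 = 1.537.
Total gain g = 1 − 1/A = 1 − 1/1.537 = 0.3494.
Known gains sum to 0.133 + 0.486 − 0.21 = 0.409.
g_cld = 0.3494 − 0.409 = -0.06.

-0.06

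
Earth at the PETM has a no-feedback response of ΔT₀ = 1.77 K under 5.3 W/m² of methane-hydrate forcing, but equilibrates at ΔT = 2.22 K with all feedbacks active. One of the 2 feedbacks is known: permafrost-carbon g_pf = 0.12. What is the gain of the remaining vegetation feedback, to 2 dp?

0.08

Amplification A = ΔT/ΔT₀ = 2.22/1.77 = 1.254.
Total gain g = 1 − 1/A = 1 − 1/1.254 = 0.2026.
The known gain is 0.12.
g_veg = 0.2026 − 0.12 = 0.08.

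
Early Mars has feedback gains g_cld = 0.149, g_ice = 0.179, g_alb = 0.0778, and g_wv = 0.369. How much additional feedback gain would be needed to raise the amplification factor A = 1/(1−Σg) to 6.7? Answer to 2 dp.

0.08

Current total gain = 0.7748.
Target gain for A = 6.7: g* = 1 − 1/6.7 = 0.8507.
Additional gain needed = 0.8507 − 0.7748 = 0.08.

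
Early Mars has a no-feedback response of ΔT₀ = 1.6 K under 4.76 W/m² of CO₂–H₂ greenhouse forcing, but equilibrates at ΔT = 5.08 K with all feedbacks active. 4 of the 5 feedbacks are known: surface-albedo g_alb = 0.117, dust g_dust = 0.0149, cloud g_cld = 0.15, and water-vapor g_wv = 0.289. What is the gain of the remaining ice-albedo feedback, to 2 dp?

Amplification A = ΔT/ΔT₀ = 5.08/1.6 = 3.175.
Total gain g = 1 − 1/A = 1 − 1/3.175 = 0.685.
Known gains sum to 0.117 + 0.0149 + 0.15 + 0.289 = 0.5709.
g_ice = 0.685 − 0.5709 = 0.11.

0.11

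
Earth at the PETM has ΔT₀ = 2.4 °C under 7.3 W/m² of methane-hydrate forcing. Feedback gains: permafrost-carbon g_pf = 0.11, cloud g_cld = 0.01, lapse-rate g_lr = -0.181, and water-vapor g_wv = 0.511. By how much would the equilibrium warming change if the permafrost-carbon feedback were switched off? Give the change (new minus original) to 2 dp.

Original: g = 0.45, ΔT = 2.4/(1−0.45) = 4.3636 °C.
Without permafrost-carbon: g' = 0.34, ΔT' = 2.4/(1−0.34) = 3.6364 °C.
Change = 3.6364 − 4.3636 = -0.73 °C.

-0.73 °C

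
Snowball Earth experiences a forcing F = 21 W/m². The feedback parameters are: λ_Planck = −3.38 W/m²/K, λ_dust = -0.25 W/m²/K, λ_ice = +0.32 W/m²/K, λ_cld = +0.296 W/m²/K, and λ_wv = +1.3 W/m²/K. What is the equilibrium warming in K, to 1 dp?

12.3 K

Net feedback parameter λ = (−3.38) + (-0.25) + (+0.32) + (+0.296) + (+1.3) = -1.714 W/m²/K.
ΔT = −F/λ = −21/(-1.714) = 12.3 K.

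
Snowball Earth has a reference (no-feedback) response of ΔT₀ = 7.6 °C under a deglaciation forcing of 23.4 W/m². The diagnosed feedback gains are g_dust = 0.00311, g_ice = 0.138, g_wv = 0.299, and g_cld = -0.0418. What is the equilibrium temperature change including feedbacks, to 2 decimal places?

Total gain g = 0.00311 + 0.138 + 0.299 − 0.0418 = 0.39831.
Amplification A = 1/(1 − 0.39831) = 1.662.
ΔT = 7.6 × 1.662 = 12.63 °C.

12.63 °C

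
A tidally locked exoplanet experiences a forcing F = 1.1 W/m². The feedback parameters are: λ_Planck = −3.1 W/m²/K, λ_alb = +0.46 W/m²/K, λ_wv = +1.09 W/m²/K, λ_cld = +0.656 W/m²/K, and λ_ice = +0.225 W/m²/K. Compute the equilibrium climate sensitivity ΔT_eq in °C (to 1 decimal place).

Net feedback parameter λ = (−3.1) + (+0.46) + (+1.09) + (+0.656) + (+0.225) = -0.669 W/m²/K.
ΔT = −F/λ = −1.1/(-0.669) = 1.6 °C.

1.6 °C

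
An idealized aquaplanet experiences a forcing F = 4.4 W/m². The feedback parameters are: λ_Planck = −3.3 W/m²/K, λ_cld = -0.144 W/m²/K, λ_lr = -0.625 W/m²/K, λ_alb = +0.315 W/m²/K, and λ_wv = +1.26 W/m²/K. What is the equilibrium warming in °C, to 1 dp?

1.8 °C

Net feedback parameter λ = (−3.3) + (-0.144) + (-0.625) + (+0.315) + (+1.26) = -2.494 W/m²/K.
ΔT = −F/λ = −4.4/(-2.494) = 1.8 °C.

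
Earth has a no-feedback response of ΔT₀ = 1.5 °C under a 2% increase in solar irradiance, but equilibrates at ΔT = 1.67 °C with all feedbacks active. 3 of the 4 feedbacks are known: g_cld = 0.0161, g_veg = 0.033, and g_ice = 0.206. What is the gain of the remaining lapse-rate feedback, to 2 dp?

Amplification A = ΔT/ΔT₀ = 1.67/1.5 = 1.113.
Total gain g = 1 − 1/A = 1 − 1/1.113 = 0.1015.
Known gains sum to 0.0161 + 0.033 + 0.206 = 0.2551.
g_lr = 0.1015 − 0.2551 = -0.15.

-0.15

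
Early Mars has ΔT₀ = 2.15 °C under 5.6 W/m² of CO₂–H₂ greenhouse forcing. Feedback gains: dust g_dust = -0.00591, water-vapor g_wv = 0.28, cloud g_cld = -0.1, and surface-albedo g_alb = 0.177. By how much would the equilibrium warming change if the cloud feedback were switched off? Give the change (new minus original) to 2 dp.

0.60 °C

Original: g = 0.35109, ΔT = 2.15/(1−0.35109) = 3.3132 °C.
Without cloud: g' = 0.45109, ΔT' = 2.15/(1−0.45109) = 3.9169 °C.
Change = 3.9169 − 3.3132 = 0.60 °C.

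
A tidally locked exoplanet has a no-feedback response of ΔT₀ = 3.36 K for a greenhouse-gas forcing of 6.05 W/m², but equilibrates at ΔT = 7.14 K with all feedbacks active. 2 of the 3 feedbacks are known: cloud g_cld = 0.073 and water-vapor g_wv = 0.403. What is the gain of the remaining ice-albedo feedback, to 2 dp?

0.05

Amplification A = ΔT/ΔT₀ = 7.14/3.36 = 2.125.
Total gain g = 1 − 1/A = 1 − 1/2.125 = 0.5294.
Known gains sum to 0.073 + 0.403 = 0.476.
g_ice = 0.5294 − 0.476 = 0.05.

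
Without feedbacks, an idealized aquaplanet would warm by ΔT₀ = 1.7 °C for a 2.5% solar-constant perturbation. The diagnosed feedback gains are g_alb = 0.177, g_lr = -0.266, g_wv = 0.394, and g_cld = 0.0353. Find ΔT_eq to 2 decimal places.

2.58 °C

Total gain g = 0.177 − 0.266 + 0.394 + 0.0353 = 0.3403.
Amplification A = 1/(1 − 0.3403) = 1.516.
ΔT = 1.7 × 1.516 = 2.58 °C.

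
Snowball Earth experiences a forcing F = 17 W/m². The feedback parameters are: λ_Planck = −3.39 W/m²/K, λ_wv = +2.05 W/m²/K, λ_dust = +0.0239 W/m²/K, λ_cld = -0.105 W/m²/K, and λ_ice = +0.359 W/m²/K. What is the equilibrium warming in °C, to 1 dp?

16.0 °C

Net feedback parameter λ = (−3.39) + (+2.05) + (+0.0239) + (-0.105) + (+0.359) = -1.0621 W/m²/K.
ΔT = −F/λ = −17/(-1.0621) = 16.0 °C.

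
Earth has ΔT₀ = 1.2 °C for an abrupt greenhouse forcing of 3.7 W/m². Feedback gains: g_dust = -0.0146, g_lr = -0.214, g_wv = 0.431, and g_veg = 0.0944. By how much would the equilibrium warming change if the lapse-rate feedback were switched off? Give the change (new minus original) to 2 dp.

0.75 °C

Original: g = 0.2968, ΔT = 1.2/(1−0.2968) = 1.7065 °C.
Without lapse-rate: g' = 0.5108, ΔT' = 1.2/(1−0.5108) = 2.4530 °C.
Change = 2.4530 − 1.7065 = 0.75 °C.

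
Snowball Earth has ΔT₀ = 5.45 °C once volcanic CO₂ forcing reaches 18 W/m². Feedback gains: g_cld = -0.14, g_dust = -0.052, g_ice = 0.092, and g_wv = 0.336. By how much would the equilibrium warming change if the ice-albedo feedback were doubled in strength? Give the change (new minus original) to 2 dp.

0.98 °C

Original: g = 0.236, ΔT = 5.45/(1−0.236) = 7.1335 °C.
With doubled ice-albedo: g' = 0.328, ΔT' = 5.45/(1−0.328) = 8.1101 °C.
Change = 8.1101 − 7.1335 = 0.98 °C.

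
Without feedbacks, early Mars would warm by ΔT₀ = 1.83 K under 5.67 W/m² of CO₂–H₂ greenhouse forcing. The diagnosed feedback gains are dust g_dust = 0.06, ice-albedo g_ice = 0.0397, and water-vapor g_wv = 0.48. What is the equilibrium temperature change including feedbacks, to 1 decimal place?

4.4 K

Total gain g = 0.06 + 0.0397 + 0.48 = 0.5797.
Amplification A = 1/(1 − 0.5797) = 2.379.
ΔT = 1.83 × 2.379 = 4.4 K.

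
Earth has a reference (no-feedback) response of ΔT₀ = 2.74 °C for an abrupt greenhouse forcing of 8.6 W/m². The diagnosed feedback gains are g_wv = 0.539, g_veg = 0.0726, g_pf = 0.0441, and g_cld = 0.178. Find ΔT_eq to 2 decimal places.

16.48 °C

Total gain g = 0.539 + 0.0726 + 0.0441 + 0.178 = 0.8337.
Amplification A = 1/(1 − 0.8337) = 6.013.
ΔT = 2.74 × 6.013 = 16.48 °C.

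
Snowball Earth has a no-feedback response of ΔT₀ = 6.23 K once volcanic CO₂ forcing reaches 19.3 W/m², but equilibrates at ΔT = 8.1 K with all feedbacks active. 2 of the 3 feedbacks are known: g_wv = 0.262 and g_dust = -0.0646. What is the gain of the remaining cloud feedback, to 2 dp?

Amplification A = ΔT/ΔT₀ = 8.1/6.23 = 1.3.
Total gain g = 1 − 1/A = 1 − 1/1.3 = 0.2308.
Known gains sum to 0.262 − 0.0646 = 0.1974.
g_cld = 0.2308 − 0.1974 = 0.03.

0.03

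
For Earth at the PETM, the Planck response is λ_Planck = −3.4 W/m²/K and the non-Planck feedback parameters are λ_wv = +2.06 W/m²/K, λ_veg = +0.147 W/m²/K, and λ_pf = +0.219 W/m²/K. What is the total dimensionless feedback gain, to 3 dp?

Convert to gains: g_wv = 2.06/3.4 = 0.6059; g_veg = 0.147/3.4 = 0.04324; g_pf = 0.219/3.4 = 0.06441.
Total gain g = 0.71355.

0.714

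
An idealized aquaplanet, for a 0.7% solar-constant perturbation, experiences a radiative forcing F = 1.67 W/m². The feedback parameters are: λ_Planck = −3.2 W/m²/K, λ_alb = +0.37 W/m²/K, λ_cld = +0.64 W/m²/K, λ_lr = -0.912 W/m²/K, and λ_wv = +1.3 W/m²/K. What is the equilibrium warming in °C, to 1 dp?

Net feedback parameter λ = (−3.2) + (+0.37) + (+0.64) + (-0.912) + (+1.3) = -1.802 W/m²/K.
ΔT = −F/λ = −1.67/(-1.802) = 0.9 °C.

0.9 °C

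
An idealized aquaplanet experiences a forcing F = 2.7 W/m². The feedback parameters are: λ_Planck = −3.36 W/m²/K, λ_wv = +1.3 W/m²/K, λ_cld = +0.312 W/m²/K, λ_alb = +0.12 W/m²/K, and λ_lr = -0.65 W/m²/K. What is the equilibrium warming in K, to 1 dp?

Net feedback parameter λ = (−3.36) + (+1.3) + (+0.312) + (+0.12) + (-0.65) = -2.278 W/m²/K.
ΔT = −F/λ = −2.7/(-2.278) = 1.2 K.

1.2 K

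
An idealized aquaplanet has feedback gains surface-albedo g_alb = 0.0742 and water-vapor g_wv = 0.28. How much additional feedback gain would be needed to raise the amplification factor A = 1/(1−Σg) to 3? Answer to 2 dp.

Current total gain = 0.3542.
Target gain for A = 3: g* = 1 − 1/3 = 0.6667.
Additional gain needed = 0.6667 − 0.3542 = 0.31.

0.31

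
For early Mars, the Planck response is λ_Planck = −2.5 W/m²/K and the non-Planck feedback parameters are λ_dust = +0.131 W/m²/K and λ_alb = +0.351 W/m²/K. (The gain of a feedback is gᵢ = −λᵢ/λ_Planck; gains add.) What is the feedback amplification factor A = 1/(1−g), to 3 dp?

1.239

Convert to gains: g_dust = 0.131/2.5 = 0.0524; g_alb = 0.351/2.5 = 0.1404.
Total gain g = 0.1928.
A = 1/(1 − 0.1928) = 1.239.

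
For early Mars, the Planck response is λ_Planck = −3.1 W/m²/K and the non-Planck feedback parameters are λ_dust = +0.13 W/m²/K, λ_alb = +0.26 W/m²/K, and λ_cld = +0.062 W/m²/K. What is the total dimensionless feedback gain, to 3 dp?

Convert to gains: g_dust = 0.13/3.1 = 0.04194; g_alb = 0.26/3.1 = 0.08387; g_cld = 0.062/3.1 = 0.02.
Total gain g = 0.14581.

0.146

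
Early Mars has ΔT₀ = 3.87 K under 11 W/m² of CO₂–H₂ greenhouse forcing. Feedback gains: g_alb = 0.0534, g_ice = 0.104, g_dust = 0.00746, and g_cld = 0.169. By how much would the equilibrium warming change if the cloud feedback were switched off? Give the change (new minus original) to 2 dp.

-1.18 K

Original: g = 0.33386, ΔT = 3.87/(1−0.33386) = 5.8096 K.
Without cloud: g' = 0.16486, ΔT' = 3.87/(1−0.16486) = 4.6340 K.
Change = 4.6340 − 5.8096 = -1.18 K.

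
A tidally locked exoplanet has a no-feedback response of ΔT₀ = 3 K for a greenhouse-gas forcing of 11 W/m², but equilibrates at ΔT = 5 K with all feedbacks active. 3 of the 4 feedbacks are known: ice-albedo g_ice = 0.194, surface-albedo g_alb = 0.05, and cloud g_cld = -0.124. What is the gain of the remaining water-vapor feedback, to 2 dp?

0.28

Amplification A = ΔT/ΔT₀ = 5/3 = 1.667.
Total gain g = 1 − 1/A = 1 − 1/1.667 = 0.4001.
Known gains sum to 0.194 + 0.05 − 0.124 = 0.12.
g_wv = 0.4001 − 0.12 = 0.28.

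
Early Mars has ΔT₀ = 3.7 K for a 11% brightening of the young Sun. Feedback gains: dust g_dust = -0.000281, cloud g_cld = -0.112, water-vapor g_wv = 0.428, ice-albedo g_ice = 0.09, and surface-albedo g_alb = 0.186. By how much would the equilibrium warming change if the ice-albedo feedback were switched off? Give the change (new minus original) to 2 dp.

-1.64 K

Original: g = 0.591719, ΔT = 3.7/(1−0.591719) = 9.0624 K.
Without ice-albedo: g' = 0.501719, ΔT' = 3.7/(1−0.501719) = 7.4255 K.
Change = 7.4255 − 9.0624 = -1.64 K.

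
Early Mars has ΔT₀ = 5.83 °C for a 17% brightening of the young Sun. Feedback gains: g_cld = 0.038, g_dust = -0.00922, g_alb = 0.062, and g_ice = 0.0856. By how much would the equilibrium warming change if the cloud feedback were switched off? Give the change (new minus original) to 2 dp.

-0.31 °C

Original: g = 0.17638, ΔT = 5.83/(1−0.17638) = 7.0785 °C.
Without cloud: g' = 0.13838, ΔT' = 5.83/(1−0.13838) = 6.7663 °C.
Change = 6.7663 − 7.0785 = -0.31 °C.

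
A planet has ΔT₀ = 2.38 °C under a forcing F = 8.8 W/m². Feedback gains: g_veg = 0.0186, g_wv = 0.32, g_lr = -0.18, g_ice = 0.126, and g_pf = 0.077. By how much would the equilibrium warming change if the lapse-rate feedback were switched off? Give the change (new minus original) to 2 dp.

1.46 °C

Original: g = 0.3616, ΔT = 2.38/(1−0.3616) = 3.7281 °C.
Without lapse-rate: g' = 0.5416, ΔT' = 2.38/(1−0.5416) = 5.1920 °C.
Change = 5.1920 − 3.7281 = 1.46 °C.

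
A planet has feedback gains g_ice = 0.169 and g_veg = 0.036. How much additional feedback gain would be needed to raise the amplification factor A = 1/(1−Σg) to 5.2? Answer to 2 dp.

Current total gain = 0.205.
Target gain for A = 5.2: g* = 1 − 1/5.2 = 0.8077.
Additional gain needed = 0.8077 − 0.205 = 0.60.

0.60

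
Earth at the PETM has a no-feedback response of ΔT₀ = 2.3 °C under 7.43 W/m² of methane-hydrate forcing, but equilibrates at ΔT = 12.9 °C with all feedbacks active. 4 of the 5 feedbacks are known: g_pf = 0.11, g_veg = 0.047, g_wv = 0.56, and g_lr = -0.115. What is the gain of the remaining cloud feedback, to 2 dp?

Amplification A = ΔT/ΔT₀ = 12.9/2.3 = 5.609.
Total gain g = 1 − 1/A = 1 − 1/5.609 = 0.8217.
Known gains sum to 0.11 + 0.047 + 0.56 − 0.115 = 0.602.
g_cld = 0.8217 − 0.602 = 0.22.

0.22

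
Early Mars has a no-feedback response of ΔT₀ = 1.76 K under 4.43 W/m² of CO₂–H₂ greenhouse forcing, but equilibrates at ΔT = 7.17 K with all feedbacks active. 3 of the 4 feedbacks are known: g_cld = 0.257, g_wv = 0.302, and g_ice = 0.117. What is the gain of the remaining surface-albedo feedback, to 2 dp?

Amplification A = ΔT/ΔT₀ = 7.17/1.76 = 4.074.
Total gain g = 1 − 1/A = 1 − 1/4.074 = 0.7545.
Known gains sum to 0.257 + 0.302 + 0.117 = 0.676.
g_alb = 0.7545 − 0.676 = 0.08.

0.08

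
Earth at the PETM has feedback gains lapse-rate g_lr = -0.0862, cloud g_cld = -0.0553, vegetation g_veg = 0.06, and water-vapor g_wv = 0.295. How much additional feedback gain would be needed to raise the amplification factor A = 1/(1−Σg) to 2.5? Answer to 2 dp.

Current total gain = 0.2135.
Target gain for A = 2.5: g* = 1 − 1/2.5 = 0.6.
Additional gain needed = 0.6 − 0.2135 = 0.39.

0.39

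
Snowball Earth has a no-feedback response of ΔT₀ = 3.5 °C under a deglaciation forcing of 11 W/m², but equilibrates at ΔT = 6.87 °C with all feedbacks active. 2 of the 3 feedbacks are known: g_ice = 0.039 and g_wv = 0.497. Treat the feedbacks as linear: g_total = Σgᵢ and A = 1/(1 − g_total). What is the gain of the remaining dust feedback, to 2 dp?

-0.05

Amplification A = ΔT/ΔT₀ = 6.87/3.5 = 1.963.
Total gain g = 1 − 1/A = 1 − 1/1.963 = 0.4906.
Known gains sum to 0.039 + 0.497 = 0.536.
g_dust = 0.4906 − 0.536 = -0.05.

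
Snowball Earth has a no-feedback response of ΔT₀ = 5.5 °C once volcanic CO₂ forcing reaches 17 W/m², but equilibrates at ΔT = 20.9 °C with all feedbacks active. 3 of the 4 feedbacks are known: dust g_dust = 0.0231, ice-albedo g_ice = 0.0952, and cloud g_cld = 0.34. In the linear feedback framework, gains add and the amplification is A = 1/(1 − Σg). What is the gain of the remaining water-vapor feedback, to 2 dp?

Amplification A = ΔT/ΔT₀ = 20.9/5.5 = 3.8.
Total gain g = 1 − 1/A = 1 − 1/3.8 = 0.7368.
Known gains sum to 0.0231 + 0.0952 + 0.34 = 0.4583.
g_wv = 0.7368 − 0.4583 = 0.28.

0.28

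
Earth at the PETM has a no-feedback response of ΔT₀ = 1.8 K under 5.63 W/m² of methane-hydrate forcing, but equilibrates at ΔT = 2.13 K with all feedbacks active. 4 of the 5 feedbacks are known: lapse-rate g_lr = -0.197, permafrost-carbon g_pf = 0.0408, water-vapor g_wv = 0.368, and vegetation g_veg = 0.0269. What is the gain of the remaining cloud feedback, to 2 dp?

-0.08

Amplification A = ΔT/ΔT₀ = 2.13/1.8 = 1.183.
Total gain g = 1 − 1/A = 1 − 1/1.183 = 0.1547.
Known gains sum to -0.197 + 0.0408 + 0.368 + 0.0269 = 0.2387.
g_cld = 0.1547 − 0.2387 = -0.08.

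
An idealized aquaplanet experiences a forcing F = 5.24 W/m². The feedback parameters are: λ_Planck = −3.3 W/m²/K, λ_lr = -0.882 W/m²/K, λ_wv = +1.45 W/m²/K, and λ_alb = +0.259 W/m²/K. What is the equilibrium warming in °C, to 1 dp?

2.1 °C

Net feedback parameter λ = (−3.3) + (-0.882) + (+1.45) + (+0.259) = -2.473 W/m²/K.
ΔT = −F/λ = −5.24/(-2.473) = 2.1 °C.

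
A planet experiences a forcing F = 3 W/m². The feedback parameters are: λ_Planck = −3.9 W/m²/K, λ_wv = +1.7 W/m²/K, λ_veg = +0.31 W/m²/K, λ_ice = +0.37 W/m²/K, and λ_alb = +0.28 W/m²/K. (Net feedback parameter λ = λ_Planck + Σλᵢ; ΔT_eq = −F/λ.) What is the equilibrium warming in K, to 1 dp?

2.4 K

Net feedback parameter λ = (−3.9) + (+1.7) + (+0.31) + (+0.37) + (+0.28) = -1.24 W/m²/K.
ΔT = −F/λ = −3/(-1.24) = 2.4 K.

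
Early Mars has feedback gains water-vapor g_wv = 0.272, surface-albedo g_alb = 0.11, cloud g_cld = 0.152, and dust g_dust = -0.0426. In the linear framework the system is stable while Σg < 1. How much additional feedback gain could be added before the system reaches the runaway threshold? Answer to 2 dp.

0.51

Current total gain = 0.272 + 0.11 + 0.152 − 0.0426 = 0.4914.
Margin to runaway = 1 − 0.4914 = 0.51.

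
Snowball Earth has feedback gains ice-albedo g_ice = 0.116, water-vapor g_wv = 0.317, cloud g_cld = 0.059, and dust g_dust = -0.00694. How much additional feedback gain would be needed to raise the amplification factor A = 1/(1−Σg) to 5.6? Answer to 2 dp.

Current total gain = 0.48506.
Target gain for A = 5.6: g* = 1 − 1/5.6 = 0.8214.
Additional gain needed = 0.8214 − 0.48506 = 0.34.

0.34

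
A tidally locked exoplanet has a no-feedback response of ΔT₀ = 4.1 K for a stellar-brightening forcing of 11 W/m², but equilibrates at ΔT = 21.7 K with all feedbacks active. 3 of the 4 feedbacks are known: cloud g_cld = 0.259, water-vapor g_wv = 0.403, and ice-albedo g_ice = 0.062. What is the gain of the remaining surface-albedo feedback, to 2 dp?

Amplification A = ΔT/ΔT₀ = 21.7/4.1 = 5.293.
Total gain g = 1 − 1/A = 1 − 1/5.293 = 0.8111.
Known gains sum to 0.259 + 0.403 + 0.062 = 0.724.
g_alb = 0.8111 − 0.724 = 0.09.

0.09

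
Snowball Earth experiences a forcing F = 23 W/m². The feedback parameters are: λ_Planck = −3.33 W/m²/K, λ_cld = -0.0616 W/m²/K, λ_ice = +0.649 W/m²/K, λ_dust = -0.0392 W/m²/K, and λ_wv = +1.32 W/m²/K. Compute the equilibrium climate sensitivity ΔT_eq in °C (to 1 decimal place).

15.7 °C

Net feedback parameter λ = (−3.33) + (-0.0616) + (+0.649) + (-0.0392) + (+1.32) = -1.4618 W/m²/K.
ΔT = −F/λ = −23/(-1.4618) = 15.7 °C.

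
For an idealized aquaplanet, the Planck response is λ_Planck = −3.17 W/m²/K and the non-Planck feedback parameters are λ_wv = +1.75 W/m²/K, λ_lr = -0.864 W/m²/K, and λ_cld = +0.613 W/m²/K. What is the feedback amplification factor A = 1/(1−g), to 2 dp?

1.90

Convert to gains: g_wv = 1.75/3.17 = 0.5521; g_lr = -0.864/3.17 = -0.2726; g_cld = 0.613/3.17 = 0.1934.
Total gain g = 0.4729.
A = 1/(1 − 0.4729) = 1.90.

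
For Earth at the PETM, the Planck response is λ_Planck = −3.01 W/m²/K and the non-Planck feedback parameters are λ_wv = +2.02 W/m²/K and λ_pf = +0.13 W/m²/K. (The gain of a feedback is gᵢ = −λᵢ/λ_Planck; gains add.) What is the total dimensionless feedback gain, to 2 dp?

0.71

Convert to gains: g_wv = 2.02/3.01 = 0.6711; g_pf = 0.13/3.01 = 0.04319.
Total gain g = 0.71429.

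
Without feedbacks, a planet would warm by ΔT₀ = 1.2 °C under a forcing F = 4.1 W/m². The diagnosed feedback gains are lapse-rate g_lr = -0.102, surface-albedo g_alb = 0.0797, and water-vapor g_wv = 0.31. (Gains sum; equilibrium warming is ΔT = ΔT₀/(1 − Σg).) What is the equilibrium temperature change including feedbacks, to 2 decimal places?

1.68 °C

Total gain g = -0.102 + 0.0797 + 0.31 = 0.2877.
Amplification A = 1/(1 − 0.2877) = 1.404.
ΔT = 1.2 × 1.404 = 1.68 °C.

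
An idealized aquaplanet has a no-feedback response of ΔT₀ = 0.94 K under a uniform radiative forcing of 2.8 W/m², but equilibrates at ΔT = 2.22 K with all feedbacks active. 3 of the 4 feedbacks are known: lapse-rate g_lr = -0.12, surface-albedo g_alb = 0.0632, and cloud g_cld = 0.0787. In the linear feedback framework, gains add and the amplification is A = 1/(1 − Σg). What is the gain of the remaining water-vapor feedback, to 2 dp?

Amplification A = ΔT/ΔT₀ = 2.22/0.94 = 2.362.
Total gain g = 1 − 1/A = 1 − 1/2.362 = 0.5766.
Known gains sum to -0.12 + 0.0632 + 0.0787 = 0.0219.
g_wv = 0.5766 − 0.0219 = 0.55.

0.55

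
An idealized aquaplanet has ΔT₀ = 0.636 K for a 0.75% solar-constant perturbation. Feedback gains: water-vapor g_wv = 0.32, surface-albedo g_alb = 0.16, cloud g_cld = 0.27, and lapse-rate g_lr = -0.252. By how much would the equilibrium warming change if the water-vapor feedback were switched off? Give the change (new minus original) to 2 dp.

Original: g = 0.498, ΔT = 0.636/(1−0.498) = 1.2669 K.
Without water-vapor: g' = 0.178, ΔT' = 0.636/(1−0.178) = 0.7737 K.
Change = 0.7737 − 1.2669 = -0.49 K.

-0.49 K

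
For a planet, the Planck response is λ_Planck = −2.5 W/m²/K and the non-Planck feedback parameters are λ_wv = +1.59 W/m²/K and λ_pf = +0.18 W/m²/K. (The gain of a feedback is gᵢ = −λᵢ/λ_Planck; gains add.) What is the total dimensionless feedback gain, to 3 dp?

Convert to gains: g_wv = 1.59/2.5 = 0.636; g_pf = 0.18/2.5 = 0.072.
Total gain g = 0.708.

0.708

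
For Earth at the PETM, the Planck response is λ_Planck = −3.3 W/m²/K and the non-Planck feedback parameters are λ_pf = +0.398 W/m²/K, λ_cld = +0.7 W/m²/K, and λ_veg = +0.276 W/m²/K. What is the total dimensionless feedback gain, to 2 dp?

0.42

Convert to gains: g_pf = 0.398/3.3 = 0.1206; g_cld = 0.7/3.3 = 0.2121; g_veg = 0.276/3.3 = 0.08364.
Total gain g = 0.41634.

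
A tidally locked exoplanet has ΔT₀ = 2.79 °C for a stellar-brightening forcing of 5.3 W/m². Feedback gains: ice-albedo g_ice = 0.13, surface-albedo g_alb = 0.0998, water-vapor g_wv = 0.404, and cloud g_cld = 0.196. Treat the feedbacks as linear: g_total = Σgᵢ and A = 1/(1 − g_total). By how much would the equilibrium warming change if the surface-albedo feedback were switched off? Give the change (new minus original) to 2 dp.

Original: g = 0.8298, ΔT = 2.79/(1−0.8298) = 16.3925 °C.
Without surface-albedo: g' = 0.73, ΔT' = 2.79/(1−0.73) = 10.3333 °C.
Change = 10.3333 − 16.3925 = -6.06 °C.

-6.06 °C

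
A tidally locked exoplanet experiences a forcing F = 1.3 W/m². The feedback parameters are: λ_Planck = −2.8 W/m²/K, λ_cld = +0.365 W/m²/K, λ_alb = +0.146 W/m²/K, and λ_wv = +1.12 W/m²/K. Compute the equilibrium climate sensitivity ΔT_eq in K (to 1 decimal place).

Net feedback parameter λ = (−2.8) + (+0.365) + (+0.146) + (+1.12) = -1.169 W/m²/K.
ΔT = −F/λ = −1.3/(-1.169) = 1.1 K.

1.1 K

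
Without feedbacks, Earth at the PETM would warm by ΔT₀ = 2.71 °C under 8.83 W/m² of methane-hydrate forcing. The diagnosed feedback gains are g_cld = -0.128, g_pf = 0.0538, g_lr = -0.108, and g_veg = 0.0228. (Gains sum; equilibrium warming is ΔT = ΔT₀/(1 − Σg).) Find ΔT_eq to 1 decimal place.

2.3 °C

Total gain g = -0.128 + 0.0538 − 0.108 + 0.0228 = -0.1594.
Amplification A = 1/(1 + 0.1594) = 0.8625.
ΔT = 2.71 × 0.8625 = 2.3 °C.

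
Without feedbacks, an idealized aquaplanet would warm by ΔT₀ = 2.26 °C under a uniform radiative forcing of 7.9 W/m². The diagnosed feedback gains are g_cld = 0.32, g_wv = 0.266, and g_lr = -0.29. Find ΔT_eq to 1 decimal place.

Total gain g = 0.32 + 0.266 − 0.29 = 0.296.
Amplification A = 1/(1 − 0.296) = 1.42.
ΔT = 2.26 × 1.42 = 3.2 °C.

3.2 °C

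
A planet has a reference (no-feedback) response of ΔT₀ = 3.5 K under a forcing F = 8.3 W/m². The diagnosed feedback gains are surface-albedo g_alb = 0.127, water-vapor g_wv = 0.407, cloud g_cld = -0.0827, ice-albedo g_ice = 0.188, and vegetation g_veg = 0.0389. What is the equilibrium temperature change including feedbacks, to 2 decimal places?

Total gain g = 0.127 + 0.407 − 0.0827 + 0.188 + 0.0389 = 0.6782.
Amplification A = 1/(1 − 0.6782) = 3.108.
ΔT = 3.5 × 3.108 = 10.88 K.

10.88 K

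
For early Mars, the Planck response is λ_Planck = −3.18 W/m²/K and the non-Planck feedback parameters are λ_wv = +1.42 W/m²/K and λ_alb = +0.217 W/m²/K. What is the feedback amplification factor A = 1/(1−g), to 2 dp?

Convert to gains: g_wv = 1.42/3.18 = 0.4465; g_alb = 0.217/3.18 = 0.06824.
Total gain g = 0.51474.
A = 1/(1 − 0.51474) = 2.06.

2.06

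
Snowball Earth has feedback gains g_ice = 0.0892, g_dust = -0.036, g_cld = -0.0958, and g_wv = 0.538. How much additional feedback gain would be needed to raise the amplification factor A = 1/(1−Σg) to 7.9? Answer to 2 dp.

Current total gain = 0.4954.
Target gain for A = 7.9: g* = 1 − 1/7.9 = 0.8734.
Additional gain needed = 0.8734 − 0.4954 = 0.38.

0.38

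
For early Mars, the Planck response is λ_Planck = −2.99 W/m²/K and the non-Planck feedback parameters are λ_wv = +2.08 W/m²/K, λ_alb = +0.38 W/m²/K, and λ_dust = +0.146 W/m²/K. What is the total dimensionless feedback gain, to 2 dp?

Convert to gains: g_wv = 2.08/2.99 = 0.6957; g_alb = 0.38/2.99 = 0.1271; g_dust = 0.146/2.99 = 0.04883.
Total gain g = 0.87163.

0.87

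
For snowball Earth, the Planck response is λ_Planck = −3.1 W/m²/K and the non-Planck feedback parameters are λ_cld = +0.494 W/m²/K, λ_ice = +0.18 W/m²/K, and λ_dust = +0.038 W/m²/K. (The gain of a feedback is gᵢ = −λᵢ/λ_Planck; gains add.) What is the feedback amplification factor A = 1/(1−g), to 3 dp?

Convert to gains: g_cld = 0.494/3.1 = 0.1594; g_ice = 0.18/3.1 = 0.05806; g_dust = 0.038/3.1 = 0.01226.
Total gain g = 0.22972.
A = 1/(1 − 0.22972) = 1.298.

1.298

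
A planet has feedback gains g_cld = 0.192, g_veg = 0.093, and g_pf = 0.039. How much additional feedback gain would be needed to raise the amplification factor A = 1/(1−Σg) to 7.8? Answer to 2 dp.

Current total gain = 0.324.
Target gain for A = 7.8: g* = 1 − 1/7.8 = 0.8718.
Additional gain needed = 0.8718 − 0.324 = 0.55.

0.55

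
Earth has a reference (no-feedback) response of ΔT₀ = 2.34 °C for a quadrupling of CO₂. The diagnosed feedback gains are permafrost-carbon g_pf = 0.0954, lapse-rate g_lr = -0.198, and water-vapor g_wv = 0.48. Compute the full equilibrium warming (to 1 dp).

Total gain g = 0.0954 − 0.198 + 0.48 = 0.3774.
Amplification A = 1/(1 − 0.3774) = 1.606.
ΔT = 2.34 × 1.606 = 3.8 °C.

3.8 °C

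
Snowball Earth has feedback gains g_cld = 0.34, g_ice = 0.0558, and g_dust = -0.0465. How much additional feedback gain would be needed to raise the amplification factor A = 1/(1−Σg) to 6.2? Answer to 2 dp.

0.49

Current total gain = 0.3493.
Target gain for A = 6.2: g* = 1 − 1/6.2 = 0.8387.
Additional gain needed = 0.8387 − 0.3493 = 0.49.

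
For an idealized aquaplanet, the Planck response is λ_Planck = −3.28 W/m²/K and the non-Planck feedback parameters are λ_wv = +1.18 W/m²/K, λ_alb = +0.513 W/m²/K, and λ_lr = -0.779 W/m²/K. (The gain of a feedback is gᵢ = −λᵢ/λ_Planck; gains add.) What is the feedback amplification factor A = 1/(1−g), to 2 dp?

Convert to gains: g_wv = 1.18/3.28 = 0.3598; g_alb = 0.513/3.28 = 0.1564; g_lr = -0.779/3.28 = -0.2375.
Total gain g = 0.2787.
A = 1/(1 − 0.2787) = 1.39.

1.39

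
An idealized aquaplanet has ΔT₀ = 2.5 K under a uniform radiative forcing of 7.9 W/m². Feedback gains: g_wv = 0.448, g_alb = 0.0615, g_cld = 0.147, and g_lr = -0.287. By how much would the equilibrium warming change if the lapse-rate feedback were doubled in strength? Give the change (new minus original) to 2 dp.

Original: g = 0.3695, ΔT = 2.5/(1−0.3695) = 3.9651 K.
With doubled lapse-rate: g' = 0.0825, ΔT' = 2.5/(1−0.0825) = 2.7248 K.
Change = 2.7248 − 3.9651 = -1.24 K.

-1.24 K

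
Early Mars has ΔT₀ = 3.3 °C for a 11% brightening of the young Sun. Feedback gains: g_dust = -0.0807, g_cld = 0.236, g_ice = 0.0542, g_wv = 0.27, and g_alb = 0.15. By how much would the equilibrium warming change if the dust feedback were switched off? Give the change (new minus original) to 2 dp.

Original: g = 0.6295, ΔT = 3.3/(1−0.6295) = 8.9069 °C.
Without dust: g' = 0.7102, ΔT' = 3.3/(1−0.7102) = 11.3872 °C.
Change = 11.3872 − 8.9069 = 2.48 °C.

2.48 °C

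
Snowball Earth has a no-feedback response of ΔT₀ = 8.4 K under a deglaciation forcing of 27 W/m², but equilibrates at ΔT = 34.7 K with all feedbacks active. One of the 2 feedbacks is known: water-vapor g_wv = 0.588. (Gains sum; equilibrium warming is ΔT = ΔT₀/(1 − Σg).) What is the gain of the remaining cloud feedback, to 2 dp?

0.17

Amplification A = ΔT/ΔT₀ = 34.7/8.4 = 4.131.
Total gain g = 1 − 1/A = 1 − 1/4.131 = 0.7579.
The known gain is 0.588.
g_cld = 0.7579 − 0.588 = 0.17.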